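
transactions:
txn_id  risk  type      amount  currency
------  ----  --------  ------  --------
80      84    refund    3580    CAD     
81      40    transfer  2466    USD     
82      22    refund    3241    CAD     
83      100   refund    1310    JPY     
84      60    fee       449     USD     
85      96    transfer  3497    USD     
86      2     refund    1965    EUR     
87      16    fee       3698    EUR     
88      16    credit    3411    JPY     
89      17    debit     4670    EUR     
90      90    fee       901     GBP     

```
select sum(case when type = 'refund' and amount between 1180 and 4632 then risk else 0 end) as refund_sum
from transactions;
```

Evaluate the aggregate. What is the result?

txn_id=80: ✓ → 84
txn_id=81: ✗
txn_id=82: ✓ → 22
txn_id=83: ✓ → 100
txn_id=84: ✗
txn_id=85: ✗
txn_id=86: ✓ → 2
txn_id=87: ✗
txn_id=88: ✗
txn_id=89: ✗
txn_id=90: ✗
refund_sum = 84 + 22 + 100 + 2 = 208

208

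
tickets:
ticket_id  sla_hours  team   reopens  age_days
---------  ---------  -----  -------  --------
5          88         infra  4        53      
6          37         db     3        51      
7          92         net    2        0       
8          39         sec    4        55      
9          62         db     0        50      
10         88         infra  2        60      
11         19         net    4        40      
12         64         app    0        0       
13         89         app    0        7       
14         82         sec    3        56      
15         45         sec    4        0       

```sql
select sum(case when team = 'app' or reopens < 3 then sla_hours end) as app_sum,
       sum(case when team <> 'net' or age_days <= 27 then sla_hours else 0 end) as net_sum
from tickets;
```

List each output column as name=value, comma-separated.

app_sum=395, net_sum=686

[app_sum: team = 'app' or reopens < 3]
ticket_id=5: ✗
ticket_id=6: ✗
ticket_id=7: ✓ → 92
ticket_id=8: ✗
ticket_id=9: ✓ → 62
ticket_id=10: ✓ → 88
ticket_id=11: ✗
ticket_id=12: ✓ → 64
ticket_id=13: ✓ → 89
ticket_id=14: ✗
ticket_id=15: ✗
app_sum = 92 + 62 + 88 + 64 + 89 = 395
—
[net_sum: team <> 'net' or age_days <= 27]
ticket_id=5: ✓ → 88
ticket_id=6: ✓ → 37
ticket_id=7: ✓ → 92
ticket_id=8: ✓ → 39
ticket_id=9: ✓ → 62
ticket_id=10: ✓ → 88
ticket_id=11: ✗
ticket_id=12: ✓ → 64
ticket_id=13: ✓ → 89
ticket_id=14: ✓ → 82
ticket_id=15: ✓ → 45
net_sum = 88 + 37 + 92 + 39 + 62 + 88 + 64 + 89 + 82 + 45 = 686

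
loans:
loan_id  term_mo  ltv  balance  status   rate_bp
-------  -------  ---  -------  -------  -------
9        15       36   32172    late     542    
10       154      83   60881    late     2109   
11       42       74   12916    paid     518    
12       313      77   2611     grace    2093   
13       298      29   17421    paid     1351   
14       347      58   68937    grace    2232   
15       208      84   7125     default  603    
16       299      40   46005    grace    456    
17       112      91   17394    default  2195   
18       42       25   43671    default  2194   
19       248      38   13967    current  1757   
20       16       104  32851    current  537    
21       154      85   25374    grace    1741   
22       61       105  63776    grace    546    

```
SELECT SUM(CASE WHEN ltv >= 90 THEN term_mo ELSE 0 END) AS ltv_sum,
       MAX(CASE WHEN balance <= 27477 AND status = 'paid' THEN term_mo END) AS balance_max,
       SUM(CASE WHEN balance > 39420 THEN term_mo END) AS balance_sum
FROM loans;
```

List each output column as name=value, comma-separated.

[ltv_sum: ltv >= 90]
loan_id=9: ✗
loan_id=10: ✗
loan_id=11: ✗
loan_id=12: ✗
loan_id=13: ✗
loan_id=14: ✗
loan_id=15: ✗
loan_id=16: ✗
loan_id=17: ✓ → 112
loan_id=18: ✗
loan_id=19: ✗
loan_id=20: ✓ → 16
loan_id=21: ✗
loan_id=22: ✓ → 61
ltv_sum = 112 + 16 + 61 = 189
—
[balance_max: balance <= 27477 AND status = 'paid']
loan_id=9: ✗
loan_id=10: ✗
loan_id=11: ✓ → 42
loan_id=12: ✗
loan_id=13: ✓ → 298
loan_id=14: ✗
loan_id=15: ✗
loan_id=16: ✗
loan_id=17: ✗
loan_id=18: ✗
loan_id=19: ✗
loan_id=20: ✗
loan_id=21: ✗
loan_id=22: ✗
balance_max = MAX(42, 298) = 298
—
[balance_sum: balance > 39420]
loan_id=9: ✗
loan_id=10: ✓ → 154
loan_id=11: ✗
loan_id=12: ✗
loan_id=13: ✗
loan_id=14: ✓ → 347
loan_id=15: ✗
loan_id=16: ✓ → 299
loan_id=17: ✗
loan_id=18: ✓ → 42
loan_id=19: ✗
loan_id=20: ✗
loan_id=21: ✗
loan_id=22: ✓ → 61
balance_sum = 154 + 347 + 299 + 42 + 61 = 903

ltv_sum=189, balance_max=298, balance_sum=903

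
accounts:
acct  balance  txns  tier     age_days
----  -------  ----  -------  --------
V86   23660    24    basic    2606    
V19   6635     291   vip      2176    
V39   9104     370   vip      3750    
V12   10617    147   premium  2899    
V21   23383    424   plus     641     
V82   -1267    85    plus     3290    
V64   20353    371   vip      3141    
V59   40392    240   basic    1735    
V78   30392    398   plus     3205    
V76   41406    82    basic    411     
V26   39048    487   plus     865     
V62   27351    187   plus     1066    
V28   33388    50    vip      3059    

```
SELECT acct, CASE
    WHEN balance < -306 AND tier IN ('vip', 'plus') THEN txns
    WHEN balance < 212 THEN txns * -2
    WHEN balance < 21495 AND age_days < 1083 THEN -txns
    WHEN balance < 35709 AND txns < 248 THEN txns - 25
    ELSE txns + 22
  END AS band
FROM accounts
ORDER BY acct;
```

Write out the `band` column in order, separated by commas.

122, 313, 446, 509, 25, 392, 262, 162, 393, 104, 420, 85, -1

acct=V12: balance < 35709 AND txns < 248 → 122
acct=V19: ELSE → 313
acct=V21: ELSE → 446
acct=V26: ELSE → 509
acct=V28: balance < 35709 AND txns < 248 → 25
acct=V39: ELSE → 392
acct=V59: ELSE → 262
acct=V62: balance < 35709 AND txns < 248 → 162
acct=V64: ELSE → 393
acct=V76: ELSE → 104
acct=V78: ELSE → 420
acct=V82: balance < -306 AND tier IN ('vip', 'plus') → 85
acct=V86: balance < 35709 AND txns < 248 → -1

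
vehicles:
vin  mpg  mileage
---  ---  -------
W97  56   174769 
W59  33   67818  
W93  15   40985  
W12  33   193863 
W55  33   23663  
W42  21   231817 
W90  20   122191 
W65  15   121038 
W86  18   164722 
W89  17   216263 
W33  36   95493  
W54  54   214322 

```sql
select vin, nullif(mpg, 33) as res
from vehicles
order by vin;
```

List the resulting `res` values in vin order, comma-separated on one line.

vin=W12: mpg=33 vs 33: equal → NULL
vin=W33: mpg=36 vs 33: differ → 36
vin=W42: mpg=21 vs 33: differ → 21
vin=W54: mpg=54 vs 33: differ → 54
vin=W55: mpg=33 vs 33: equal → NULL
vin=W59: mpg=33 vs 33: equal → NULL
vin=W65: mpg=15 vs 33: differ → 15
vin=W86: mpg=18 vs 33: differ → 18
vin=W89: mpg=17 vs 33: differ → 17
vin=W90: mpg=20 vs 33: differ → 20
vin=W93: mpg=15 vs 33: differ → 15
vin=W97: mpg=56 vs 33: differ → 56

NULL, 36, 21, 54, NULL, NULL, 15, 18, 17, 20, 15, 56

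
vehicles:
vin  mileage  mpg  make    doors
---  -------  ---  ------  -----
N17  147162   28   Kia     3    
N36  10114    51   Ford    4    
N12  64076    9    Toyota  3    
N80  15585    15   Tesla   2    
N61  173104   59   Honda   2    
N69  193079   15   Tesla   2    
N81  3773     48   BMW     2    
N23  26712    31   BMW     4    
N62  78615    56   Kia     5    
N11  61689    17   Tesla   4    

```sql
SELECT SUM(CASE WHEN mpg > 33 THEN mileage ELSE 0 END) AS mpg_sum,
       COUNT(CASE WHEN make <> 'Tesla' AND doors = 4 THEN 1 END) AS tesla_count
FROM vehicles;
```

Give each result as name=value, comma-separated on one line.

[mpg_sum: mpg > 33]
vin=N17: ✗
vin=N36: ✓ → 10114
vin=N12: ✗
vin=N80: ✗
vin=N61: ✓ → 173104
vin=N69: ✗
vin=N81: ✓ → 3773
vin=N23: ✗
vin=N62: ✓ → 78615
vin=N11: ✗
mpg_sum = 10114 + 173104 + 3773 + 78615 = 265606
—
[tesla_count: make <> 'Tesla' AND doors = 4]
vin=N17: ✗
vin=N36: ✓ → 1
vin=N12: ✗
vin=N80: ✗
vin=N61: ✗
vin=N69: ✗
vin=N81: ✗
vin=N23: ✓ → 1
vin=N62: ✗
vin=N11: ✗
tesla_count = COUNT(1, 1) = 2

mpg_sum=265606, tesla_count=2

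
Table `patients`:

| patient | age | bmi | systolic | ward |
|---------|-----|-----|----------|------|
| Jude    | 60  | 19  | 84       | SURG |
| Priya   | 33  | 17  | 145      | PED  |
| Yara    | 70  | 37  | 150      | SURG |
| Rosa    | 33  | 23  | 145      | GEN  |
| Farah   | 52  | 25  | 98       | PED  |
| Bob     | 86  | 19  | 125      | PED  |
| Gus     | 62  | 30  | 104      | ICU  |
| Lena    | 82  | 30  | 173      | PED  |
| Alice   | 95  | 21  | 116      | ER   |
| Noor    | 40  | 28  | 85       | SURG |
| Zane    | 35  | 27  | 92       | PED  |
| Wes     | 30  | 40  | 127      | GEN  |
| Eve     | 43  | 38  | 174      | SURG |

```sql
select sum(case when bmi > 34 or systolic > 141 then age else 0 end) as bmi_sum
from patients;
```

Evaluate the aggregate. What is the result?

291

patient=Jude: ✗
patient=Priya: ✓ → 33
patient=Yara: ✓ → 70
patient=Rosa: ✓ → 33
patient=Farah: ✗
patient=Bob: ✗
patient=Gus: ✗
patient=Lena: ✓ → 82
patient=Alice: ✗
patient=Noor: ✗
patient=Zane: ✗
patient=Wes: ✓ → 30
patient=Eve: ✓ → 43
bmi_sum = 33 + 70 + 33 + 82 + 30 + 43 = 291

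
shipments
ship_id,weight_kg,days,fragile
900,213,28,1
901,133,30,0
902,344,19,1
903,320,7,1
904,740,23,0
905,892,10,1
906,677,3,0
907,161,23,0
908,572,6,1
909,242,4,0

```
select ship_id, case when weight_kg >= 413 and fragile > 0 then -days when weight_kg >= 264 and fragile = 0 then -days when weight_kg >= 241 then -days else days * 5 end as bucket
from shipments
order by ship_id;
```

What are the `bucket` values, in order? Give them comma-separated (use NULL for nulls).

140, 150, -19, -7, -23, -10, -3, 115, -6, -4

ship_id=900: ELSE → 140
ship_id=901: ELSE → 150
ship_id=902: weight_kg >= 241 → -19
ship_id=903: weight_kg >= 241 → -7
ship_id=904: weight_kg >= 264 and fragile = 0 → -23
ship_id=905: weight_kg >= 413 and fragile > 0 → -10
ship_id=906: weight_kg >= 264 and fragile = 0 → -3
ship_id=907: ELSE → 115
ship_id=908: weight_kg >= 413 and fragile > 0 → -6
ship_id=909: weight_kg >= 241 → -4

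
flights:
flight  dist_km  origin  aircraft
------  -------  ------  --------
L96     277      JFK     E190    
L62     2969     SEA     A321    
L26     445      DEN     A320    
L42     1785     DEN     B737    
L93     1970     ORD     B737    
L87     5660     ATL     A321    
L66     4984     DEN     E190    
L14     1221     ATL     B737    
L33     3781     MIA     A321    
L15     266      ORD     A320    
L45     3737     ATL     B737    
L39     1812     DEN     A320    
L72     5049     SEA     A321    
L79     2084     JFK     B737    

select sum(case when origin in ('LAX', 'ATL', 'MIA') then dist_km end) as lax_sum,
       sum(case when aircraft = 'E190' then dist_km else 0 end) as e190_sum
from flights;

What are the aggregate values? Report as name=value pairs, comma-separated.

[lax_sum: origin in ('LAX', 'ATL', 'MIA')]
flight=L96: ✗
flight=L62: ✗
flight=L26: ✗
flight=L42: ✗
flight=L93: ✗
flight=L87: ✓ → 5660
flight=L66: ✗
flight=L14: ✓ → 1221
flight=L33: ✓ → 3781
flight=L15: ✗
flight=L45: ✓ → 3737
flight=L39: ✗
flight=L72: ✗
flight=L79: ✗
lax_sum = 5660 + 1221 + 3781 + 3737 = 14399
—
[e190_sum: aircraft = 'E190']
flight=L96: ✓ → 277
flight=L62: ✗
flight=L26: ✗
flight=L42: ✗
flight=L93: ✗
flight=L87: ✗
flight=L66: ✓ → 4984
flight=L14: ✗
flight=L33: ✗
flight=L15: ✗
flight=L45: ✗
flight=L39: ✗
flight=L72: ✗
flight=L79: ✗
e190_sum = 277 + 4984 = 5261

lax_sum=14399, e190_sum=5261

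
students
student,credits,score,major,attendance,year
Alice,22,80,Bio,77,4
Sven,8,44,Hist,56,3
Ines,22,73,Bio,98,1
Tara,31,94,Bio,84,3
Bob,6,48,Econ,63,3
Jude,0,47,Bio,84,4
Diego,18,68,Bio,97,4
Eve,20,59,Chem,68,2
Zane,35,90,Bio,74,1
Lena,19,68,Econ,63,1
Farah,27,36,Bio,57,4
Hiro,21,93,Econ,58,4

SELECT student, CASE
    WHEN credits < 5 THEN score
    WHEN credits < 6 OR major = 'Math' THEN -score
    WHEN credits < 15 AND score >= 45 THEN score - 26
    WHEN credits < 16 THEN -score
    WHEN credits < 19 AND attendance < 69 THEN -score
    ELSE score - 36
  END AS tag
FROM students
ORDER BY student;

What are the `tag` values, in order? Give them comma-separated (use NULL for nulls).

44, 22, 32, 23, 0, 57, 37, 47, 32, -44, 58, 54

student=Alice: ELSE → 44
student=Bob: credits < 15 AND score >= 45 → 22
student=Diego: ELSE → 32
student=Eve: ELSE → 23
student=Farah: ELSE → 0
student=Hiro: ELSE → 57
student=Ines: ELSE → 37
student=Jude: credits < 5 → 47
student=Lena: ELSE → 32
student=Sven: credits < 16 → -44
student=Tara: ELSE → 58
student=Zane: ELSE → 54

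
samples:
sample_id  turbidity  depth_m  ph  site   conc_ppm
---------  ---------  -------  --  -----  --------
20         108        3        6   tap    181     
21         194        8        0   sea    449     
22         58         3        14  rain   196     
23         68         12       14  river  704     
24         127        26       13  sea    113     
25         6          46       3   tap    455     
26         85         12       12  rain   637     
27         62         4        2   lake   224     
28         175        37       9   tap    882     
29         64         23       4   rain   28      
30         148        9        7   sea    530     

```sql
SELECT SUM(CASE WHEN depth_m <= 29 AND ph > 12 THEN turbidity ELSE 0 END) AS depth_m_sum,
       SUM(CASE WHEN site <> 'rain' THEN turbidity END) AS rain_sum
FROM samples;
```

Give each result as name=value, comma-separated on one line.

[depth_m_sum: depth_m <= 29 AND ph > 12]
sample_id=20: ✗
sample_id=21: ✗
sample_id=22: ✓ → 58
sample_id=23: ✓ → 68
sample_id=24: ✓ → 127
sample_id=25: ✗
sample_id=26: ✗
sample_id=27: ✗
sample_id=28: ✗
sample_id=29: ✗
sample_id=30: ✗
depth_m_sum = 58 + 68 + 127 = 253
—
[rain_sum: site <> 'rain']
sample_id=20: ✓ → 108
sample_id=21: ✓ → 194
sample_id=22: ✗
sample_id=23: ✓ → 68
sample_id=24: ✓ → 127
sample_id=25: ✓ → 6
sample_id=26: ✗
sample_id=27: ✓ → 62
sample_id=28: ✓ → 175
sample_id=29: ✗
sample_id=30: ✓ → 148
rain_sum = 108 + 194 + 68 + 127 + 6 + 62 + 175 + 148 = 888

depth_m_sum=253, rain_sum=888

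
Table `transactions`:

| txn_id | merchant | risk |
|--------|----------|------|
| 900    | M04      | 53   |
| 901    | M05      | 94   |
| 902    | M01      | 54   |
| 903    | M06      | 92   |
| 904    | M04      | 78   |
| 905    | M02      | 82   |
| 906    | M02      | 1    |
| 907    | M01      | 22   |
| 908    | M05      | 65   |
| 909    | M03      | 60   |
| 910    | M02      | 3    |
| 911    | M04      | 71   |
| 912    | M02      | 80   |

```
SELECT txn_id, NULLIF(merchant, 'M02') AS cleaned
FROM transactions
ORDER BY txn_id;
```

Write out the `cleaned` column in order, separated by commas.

txn_id=900: merchant=M04 vs M02: differ → M04
txn_id=901: merchant=M05 vs M02: differ → M05
txn_id=902: merchant=M01 vs M02: differ → M01
txn_id=903: merchant=M06 vs M02: differ → M06
txn_id=904: merchant=M04 vs M02: differ → M04
txn_id=905: merchant=M02 vs M02: equal → NULL
txn_id=906: merchant=M02 vs M02: equal → NULL
txn_id=907: merchant=M01 vs M02: differ → M01
txn_id=908: merchant=M05 vs M02: differ → M05
txn_id=909: merchant=M03 vs M02: differ → M03
txn_id=910: merchant=M02 vs M02: equal → NULL
txn_id=911: merchant=M04 vs M02: differ → M04
txn_id=912: merchant=M02 vs M02: equal → NULL

M04, M05, M01, M06, M04, NULL, NULL, M01, M05, M03, NULL, M04, NULL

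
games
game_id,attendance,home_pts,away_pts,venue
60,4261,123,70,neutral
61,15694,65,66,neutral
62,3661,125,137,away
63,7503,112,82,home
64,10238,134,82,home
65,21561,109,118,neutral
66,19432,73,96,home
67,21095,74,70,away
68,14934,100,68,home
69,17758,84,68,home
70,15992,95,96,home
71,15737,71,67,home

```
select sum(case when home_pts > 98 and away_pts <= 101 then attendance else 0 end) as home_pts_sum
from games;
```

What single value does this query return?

36936

game_id=60: ✓ → 4261
game_id=61: ✗
game_id=62: ✗
game_id=63: ✓ → 7503
game_id=64: ✓ → 10238
game_id=65: ✗
game_id=66: ✗
game_id=67: ✗
game_id=68: ✓ → 14934
game_id=69: ✗
game_id=70: ✗
game_id=71: ✗
home_pts_sum = 4261 + 7503 + 10238 + 14934 = 36936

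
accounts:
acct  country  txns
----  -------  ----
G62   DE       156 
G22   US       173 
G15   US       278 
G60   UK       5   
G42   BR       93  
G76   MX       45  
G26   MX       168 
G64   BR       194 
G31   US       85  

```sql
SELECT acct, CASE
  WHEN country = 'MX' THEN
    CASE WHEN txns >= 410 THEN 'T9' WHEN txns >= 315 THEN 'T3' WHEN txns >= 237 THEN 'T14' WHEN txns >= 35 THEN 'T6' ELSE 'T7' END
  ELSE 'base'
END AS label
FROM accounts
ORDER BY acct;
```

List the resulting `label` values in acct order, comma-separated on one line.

acct=G15: country='US' → outer ELSE → base
acct=G22: country='US' → outer ELSE → base
acct=G26: country='MX' → inner[txns >= 35] → T6
acct=G31: country='US' → outer ELSE → base
acct=G42: country='BR' → outer ELSE → base
acct=G60: country='UK' → outer ELSE → base
acct=G62: country='DE' → outer ELSE → base
acct=G64: country='BR' → outer ELSE → base
acct=G76: country='MX' → inner[txns >= 35] → T6

base, base, T6, base, base, base, base, base, T6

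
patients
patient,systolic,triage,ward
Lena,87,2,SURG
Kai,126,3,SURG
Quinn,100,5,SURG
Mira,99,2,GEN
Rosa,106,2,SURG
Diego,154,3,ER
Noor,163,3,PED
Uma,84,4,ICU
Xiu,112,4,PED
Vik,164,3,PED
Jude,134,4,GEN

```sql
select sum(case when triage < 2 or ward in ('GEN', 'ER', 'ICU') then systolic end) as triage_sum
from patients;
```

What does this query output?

patient=Lena: ✗
patient=Kai: ✗
patient=Quinn: ✗
patient=Mira: ✓ → 99
patient=Rosa: ✗
patient=Diego: ✓ → 154
patient=Noor: ✗
patient=Uma: ✓ → 84
patient=Xiu: ✗
patient=Vik: ✗
patient=Jude: ✓ → 134
triage_sum = 99 + 154 + 84 + 134 = 471

471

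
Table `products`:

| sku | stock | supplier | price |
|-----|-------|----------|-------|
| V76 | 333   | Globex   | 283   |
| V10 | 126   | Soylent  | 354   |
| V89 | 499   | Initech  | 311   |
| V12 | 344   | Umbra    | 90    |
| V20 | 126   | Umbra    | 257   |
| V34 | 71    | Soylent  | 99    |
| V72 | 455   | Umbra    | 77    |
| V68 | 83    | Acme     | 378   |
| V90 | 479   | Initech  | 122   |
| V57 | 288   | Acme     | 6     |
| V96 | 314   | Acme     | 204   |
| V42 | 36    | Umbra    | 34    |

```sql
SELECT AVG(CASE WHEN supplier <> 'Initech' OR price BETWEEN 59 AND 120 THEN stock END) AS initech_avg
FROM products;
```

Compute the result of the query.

sku=V76: ✓ → 333
sku=V10: ✓ → 126
sku=V89: ✗
sku=V12: ✓ → 344
sku=V20: ✓ → 126
sku=V34: ✓ → 71
sku=V72: ✓ → 455
sku=V68: ✓ → 83
sku=V90: ✗
sku=V57: ✓ → 288
sku=V96: ✓ → 314
sku=V42: ✓ → 36
initech_avg = (333 + 126 + 344 + 126 + 71 + 455 + 83 + 288 + 314 + 36) / 10 = 217.6

217.6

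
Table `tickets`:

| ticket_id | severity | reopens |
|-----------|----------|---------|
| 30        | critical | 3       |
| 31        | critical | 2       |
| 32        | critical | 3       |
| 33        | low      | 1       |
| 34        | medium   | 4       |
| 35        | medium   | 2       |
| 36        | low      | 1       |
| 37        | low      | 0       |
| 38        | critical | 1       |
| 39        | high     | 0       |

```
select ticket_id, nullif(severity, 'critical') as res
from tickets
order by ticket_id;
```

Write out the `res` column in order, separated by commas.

NULL, NULL, NULL, low, medium, medium, low, low, NULL, high

ticket_id=30: severity=critical vs critical: equal → NULL
ticket_id=31: severity=critical vs critical: equal → NULL
ticket_id=32: severity=critical vs critical: equal → NULL
ticket_id=33: severity=low vs critical: differ → low
ticket_id=34: severity=medium vs critical: differ → medium
ticket_id=35: severity=medium vs critical: differ → medium
ticket_id=36: severity=low vs critical: differ → low
ticket_id=37: severity=low vs critical: differ → low
ticket_id=38: severity=critical vs critical: equal → NULL
ticket_id=39: severity=high vs critical: differ → high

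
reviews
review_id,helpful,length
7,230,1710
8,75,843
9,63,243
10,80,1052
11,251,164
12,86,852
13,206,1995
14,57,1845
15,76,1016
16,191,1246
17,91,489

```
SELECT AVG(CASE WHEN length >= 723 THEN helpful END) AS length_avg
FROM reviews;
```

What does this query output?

review_id=7: ✓ → 230
review_id=8: ✓ → 75
review_id=9: ✗
review_id=10: ✓ → 80
review_id=11: ✗
review_id=12: ✓ → 86
review_id=13: ✓ → 206
review_id=14: ✓ → 57
review_id=15: ✓ → 76
review_id=16: ✓ → 191
review_id=17: ✗
length_avg = (230 + 75 + 80 + 86 + 206 + 57 + 76 + 191) / 8 = 125.125

125.125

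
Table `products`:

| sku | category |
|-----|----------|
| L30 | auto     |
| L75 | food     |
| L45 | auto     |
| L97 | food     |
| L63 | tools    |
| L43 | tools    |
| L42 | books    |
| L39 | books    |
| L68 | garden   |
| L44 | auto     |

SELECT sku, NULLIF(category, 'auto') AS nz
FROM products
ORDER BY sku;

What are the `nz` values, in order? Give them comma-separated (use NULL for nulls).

sku=L30: category=auto vs auto: equal → NULL
sku=L39: category=books vs auto: differ → books
sku=L42: category=books vs auto: differ → books
sku=L43: category=tools vs auto: differ → tools
sku=L44: category=auto vs auto: equal → NULL
sku=L45: category=auto vs auto: equal → NULL
sku=L63: category=tools vs auto: differ → tools
sku=L68: category=garden vs auto: differ → garden
sku=L75: category=food vs auto: differ → food
sku=L97: category=food vs auto: differ → food

NULL, books, books, tools, NULL, NULL, tools, garden, food, food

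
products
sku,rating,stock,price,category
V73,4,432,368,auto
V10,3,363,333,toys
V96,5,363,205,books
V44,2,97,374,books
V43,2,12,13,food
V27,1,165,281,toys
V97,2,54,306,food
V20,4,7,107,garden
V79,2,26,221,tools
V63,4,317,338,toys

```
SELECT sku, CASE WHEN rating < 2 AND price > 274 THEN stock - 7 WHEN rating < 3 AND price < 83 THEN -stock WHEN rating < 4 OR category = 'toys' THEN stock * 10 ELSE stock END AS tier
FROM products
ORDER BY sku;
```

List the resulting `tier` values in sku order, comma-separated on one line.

sku=V10: rating < 4 OR category = 'toys' → 3630
sku=V20: ELSE → 7
sku=V27: rating < 2 AND price > 274 → 158
sku=V43: rating < 3 AND price < 83 → -12
sku=V44: rating < 4 OR category = 'toys' → 970
sku=V63: rating < 4 OR category = 'toys' → 3170
sku=V73: ELSE → 432
sku=V79: rating < 4 OR category = 'toys' → 260
sku=V96: ELSE → 363
sku=V97: rating < 4 OR category = 'toys' → 540

3630, 7, 158, -12, 970, 3170, 432, 260, 363, 540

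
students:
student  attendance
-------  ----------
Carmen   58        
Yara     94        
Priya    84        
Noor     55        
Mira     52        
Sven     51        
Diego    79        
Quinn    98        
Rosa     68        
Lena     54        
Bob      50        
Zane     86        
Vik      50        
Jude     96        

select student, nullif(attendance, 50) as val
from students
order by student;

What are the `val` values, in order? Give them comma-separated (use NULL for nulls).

student=Bob: attendance=50 vs 50: equal → NULL
student=Carmen: attendance=58 vs 50: differ → 58
student=Diego: attendance=79 vs 50: differ → 79
student=Jude: attendance=96 vs 50: differ → 96
student=Lena: attendance=54 vs 50: differ → 54
student=Mira: attendance=52 vs 50: differ → 52
student=Noor: attendance=55 vs 50: differ → 55
student=Priya: attendance=84 vs 50: differ → 84
student=Quinn: attendance=98 vs 50: differ → 98
student=Rosa: attendance=68 vs 50: differ → 68
student=Sven: attendance=51 vs 50: differ → 51
student=Vik: attendance=50 vs 50: equal → NULL
student=Yara: attendance=94 vs 50: differ → 94
student=Zane: attendance=86 vs 50: differ → 86

NULL, 58, 79, 96, 54, 52, 55, 84, 98, 68, 51, NULL, 94, 86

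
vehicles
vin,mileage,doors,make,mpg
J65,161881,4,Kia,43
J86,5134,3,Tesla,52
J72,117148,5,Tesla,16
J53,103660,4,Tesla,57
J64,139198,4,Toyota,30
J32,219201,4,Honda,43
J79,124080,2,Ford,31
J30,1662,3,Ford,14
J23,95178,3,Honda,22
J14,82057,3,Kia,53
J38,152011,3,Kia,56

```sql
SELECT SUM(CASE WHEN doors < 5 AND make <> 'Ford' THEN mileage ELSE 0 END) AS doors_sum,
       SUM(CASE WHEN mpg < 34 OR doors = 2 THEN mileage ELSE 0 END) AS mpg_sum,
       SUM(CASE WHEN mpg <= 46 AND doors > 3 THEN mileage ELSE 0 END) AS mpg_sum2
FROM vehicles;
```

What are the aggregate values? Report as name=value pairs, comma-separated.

doors_sum=958320, mpg_sum=477266, mpg_sum2=637428

[doors_sum: doors < 5 AND make <> 'Ford']
vin=J65: ✓ → 161881
vin=J86: ✓ → 5134
vin=J72: ✗
vin=J53: ✓ → 103660
vin=J64: ✓ → 139198
vin=J32: ✓ → 219201
vin=J79: ✗
vin=J30: ✗
vin=J23: ✓ → 95178
vin=J14: ✓ → 82057
vin=J38: ✓ → 152011
doors_sum = 161881 + 5134 + 103660 + 139198 + 219201 + 95178 + 82057 + 152011 = 958320
—
[mpg_sum: mpg < 34 OR doors = 2]
vin=J65: ✗
vin=J86: ✗
vin=J72: ✓ → 117148
vin=J53: ✗
vin=J64: ✓ → 139198
vin=J32: ✗
vin=J79: ✓ → 124080
vin=J30: ✓ → 1662
vin=J23: ✓ → 95178
vin=J14: ✗
vin=J38: ✗
mpg_sum = 117148 + 139198 + 124080 + 1662 + 95178 = 477266
—
[mpg_sum2: mpg <= 46 AND doors > 3]
vin=J65: ✓ → 161881
vin=J86: ✗
vin=J72: ✓ → 117148
vin=J53: ✗
vin=J64: ✓ → 139198
vin=J32: ✓ → 219201
vin=J79: ✗
vin=J30: ✗
vin=J23: ✗
vin=J14: ✗
vin=J38: ✗
mpg_sum2 = 161881 + 117148 + 139198 + 219201 = 637428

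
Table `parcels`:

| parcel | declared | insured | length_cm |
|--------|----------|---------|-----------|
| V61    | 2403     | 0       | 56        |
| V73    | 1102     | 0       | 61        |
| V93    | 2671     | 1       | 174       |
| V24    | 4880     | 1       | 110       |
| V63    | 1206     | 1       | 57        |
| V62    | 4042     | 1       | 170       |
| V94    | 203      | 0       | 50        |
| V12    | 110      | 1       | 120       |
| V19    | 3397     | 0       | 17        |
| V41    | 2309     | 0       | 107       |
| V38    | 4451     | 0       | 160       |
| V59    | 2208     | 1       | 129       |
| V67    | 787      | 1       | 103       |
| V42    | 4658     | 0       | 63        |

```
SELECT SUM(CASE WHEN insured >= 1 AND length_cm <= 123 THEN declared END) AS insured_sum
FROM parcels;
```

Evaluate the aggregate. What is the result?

6983

parcel=V61: ✗
parcel=V73: ✗
parcel=V93: ✗
parcel=V24: ✓ → 4880
parcel=V63: ✓ → 1206
parcel=V62: ✗
parcel=V94: ✗
parcel=V12: ✓ → 110
parcel=V19: ✗
parcel=V41: ✗
parcel=V38: ✗
parcel=V59: ✗
parcel=V67: ✓ → 787
parcel=V42: ✗
insured_sum = 4880 + 1206 + 110 + 787 = 6983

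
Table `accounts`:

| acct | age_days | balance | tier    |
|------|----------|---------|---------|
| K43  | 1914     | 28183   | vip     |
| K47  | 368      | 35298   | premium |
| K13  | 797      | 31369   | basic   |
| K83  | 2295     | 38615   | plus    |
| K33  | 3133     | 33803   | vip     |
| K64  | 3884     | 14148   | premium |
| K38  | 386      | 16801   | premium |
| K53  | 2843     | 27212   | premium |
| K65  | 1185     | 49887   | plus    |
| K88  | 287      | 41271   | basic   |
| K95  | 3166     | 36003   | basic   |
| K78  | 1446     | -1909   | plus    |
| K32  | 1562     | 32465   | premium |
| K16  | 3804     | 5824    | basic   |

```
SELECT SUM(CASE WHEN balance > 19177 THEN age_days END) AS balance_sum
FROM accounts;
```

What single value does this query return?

acct=K43: ✓ → 1914
acct=K47: ✓ → 368
acct=K13: ✓ → 797
acct=K83: ✓ → 2295
acct=K33: ✓ → 3133
acct=K64: ✗
acct=K38: ✗
acct=K53: ✓ → 2843
acct=K65: ✓ → 1185
acct=K88: ✓ → 287
acct=K95: ✓ → 3166
acct=K78: ✗
acct=K32: ✓ → 1562
acct=K16: ✗
balance_sum = 1914 + 368 + 797 + 2295 + 3133 + 2843 + 1185 + 287 + 3166 + 1562 = 17550

17550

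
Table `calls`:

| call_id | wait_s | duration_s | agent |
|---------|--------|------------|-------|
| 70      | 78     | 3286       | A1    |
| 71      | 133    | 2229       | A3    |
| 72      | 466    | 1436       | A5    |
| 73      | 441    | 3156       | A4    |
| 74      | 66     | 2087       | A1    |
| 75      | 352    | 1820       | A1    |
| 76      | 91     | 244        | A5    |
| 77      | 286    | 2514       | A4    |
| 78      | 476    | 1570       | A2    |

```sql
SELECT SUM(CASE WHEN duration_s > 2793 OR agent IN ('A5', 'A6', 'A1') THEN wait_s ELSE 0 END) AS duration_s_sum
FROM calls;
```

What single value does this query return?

1494

call_id=70: ✓ → 78
call_id=71: ✗
call_id=72: ✓ → 466
call_id=73: ✓ → 441
call_id=74: ✓ → 66
call_id=75: ✓ → 352
call_id=76: ✓ → 91
call_id=77: ✗
call_id=78: ✗
duration_s_sum = 78 + 466 + 441 + 66 + 352 + 91 = 1494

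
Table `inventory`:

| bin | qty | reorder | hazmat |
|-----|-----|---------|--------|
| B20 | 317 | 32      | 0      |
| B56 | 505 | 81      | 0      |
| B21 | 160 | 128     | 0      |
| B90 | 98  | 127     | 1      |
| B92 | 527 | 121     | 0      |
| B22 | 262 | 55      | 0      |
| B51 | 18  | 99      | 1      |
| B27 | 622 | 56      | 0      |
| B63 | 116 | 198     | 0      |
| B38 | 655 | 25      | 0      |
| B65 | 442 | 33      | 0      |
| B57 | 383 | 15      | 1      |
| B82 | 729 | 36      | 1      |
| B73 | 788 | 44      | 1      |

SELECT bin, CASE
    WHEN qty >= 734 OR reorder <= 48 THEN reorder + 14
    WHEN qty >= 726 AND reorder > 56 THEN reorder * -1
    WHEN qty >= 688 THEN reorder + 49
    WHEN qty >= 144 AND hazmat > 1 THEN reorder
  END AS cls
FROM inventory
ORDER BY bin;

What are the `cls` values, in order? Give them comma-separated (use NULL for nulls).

46, NULL, NULL, NULL, 39, NULL, NULL, 29, NULL, 47, 58, 50, NULL, NULL

bin=B20: qty >= 734 OR reorder <= 48 → 46
bin=B21: (no match → NULL) → NULL
bin=B22: (no match → NULL) → NULL
bin=B27: (no match → NULL) → NULL
bin=B38: qty >= 734 OR reorder <= 48 → 39
bin=B51: (no match → NULL) → NULL
bin=B56: (no match → NULL) → NULL
bin=B57: qty >= 734 OR reorder <= 48 → 29
bin=B63: (no match → NULL) → NULL
bin=B65: qty >= 734 OR reorder <= 48 → 47
bin=B73: qty >= 734 OR reorder <= 48 → 58
bin=B82: qty >= 734 OR reorder <= 48 → 50
bin=B90: (no match → NULL) → NULL
bin=B92: (no match → NULL) → NULL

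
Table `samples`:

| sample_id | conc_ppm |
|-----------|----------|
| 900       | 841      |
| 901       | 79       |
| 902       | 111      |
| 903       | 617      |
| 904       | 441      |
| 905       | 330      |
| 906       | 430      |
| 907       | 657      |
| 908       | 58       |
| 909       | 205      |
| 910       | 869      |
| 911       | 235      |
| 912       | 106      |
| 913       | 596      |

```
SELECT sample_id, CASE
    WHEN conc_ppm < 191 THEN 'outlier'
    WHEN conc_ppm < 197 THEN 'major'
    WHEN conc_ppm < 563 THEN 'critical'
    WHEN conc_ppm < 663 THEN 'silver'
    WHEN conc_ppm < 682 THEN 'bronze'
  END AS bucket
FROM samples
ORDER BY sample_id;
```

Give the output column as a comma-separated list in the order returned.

NULL, outlier, outlier, silver, critical, critical, critical, silver, outlier, critical, NULL, critical, outlier, silver

sample_id=900: (no match → NULL) → NULL
sample_id=901: conc_ppm < 191 → outlier
sample_id=902: conc_ppm < 191 → outlier
sample_id=903: conc_ppm < 663 → silver
sample_id=904: conc_ppm < 563 → critical
sample_id=905: conc_ppm < 563 → critical
sample_id=906: conc_ppm < 563 → critical
sample_id=907: conc_ppm < 663 → silver
sample_id=908: conc_ppm < 191 → outlier
sample_id=909: conc_ppm < 563 → critical
sample_id=910: (no match → NULL) → NULL
sample_id=911: conc_ppm < 563 → critical
sample_id=912: conc_ppm < 191 → outlier
sample_id=913: conc_ppm < 663 → silver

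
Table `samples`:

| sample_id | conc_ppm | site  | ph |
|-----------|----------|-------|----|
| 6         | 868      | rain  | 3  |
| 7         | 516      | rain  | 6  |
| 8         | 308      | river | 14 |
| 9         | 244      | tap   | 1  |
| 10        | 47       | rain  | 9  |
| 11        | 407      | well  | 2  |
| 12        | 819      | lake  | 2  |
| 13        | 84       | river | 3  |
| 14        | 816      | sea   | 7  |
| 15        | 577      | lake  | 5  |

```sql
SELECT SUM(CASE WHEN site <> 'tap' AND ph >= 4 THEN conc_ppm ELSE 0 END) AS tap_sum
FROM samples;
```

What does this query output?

sample_id=6: ✗
sample_id=7: ✓ → 516
sample_id=8: ✓ → 308
sample_id=9: ✗
sample_id=10: ✓ → 47
sample_id=11: ✗
sample_id=12: ✗
sample_id=13: ✗
sample_id=14: ✓ → 816
sample_id=15: ✓ → 577
tap_sum = 516 + 308 + 47 + 816 + 577 = 2264

2264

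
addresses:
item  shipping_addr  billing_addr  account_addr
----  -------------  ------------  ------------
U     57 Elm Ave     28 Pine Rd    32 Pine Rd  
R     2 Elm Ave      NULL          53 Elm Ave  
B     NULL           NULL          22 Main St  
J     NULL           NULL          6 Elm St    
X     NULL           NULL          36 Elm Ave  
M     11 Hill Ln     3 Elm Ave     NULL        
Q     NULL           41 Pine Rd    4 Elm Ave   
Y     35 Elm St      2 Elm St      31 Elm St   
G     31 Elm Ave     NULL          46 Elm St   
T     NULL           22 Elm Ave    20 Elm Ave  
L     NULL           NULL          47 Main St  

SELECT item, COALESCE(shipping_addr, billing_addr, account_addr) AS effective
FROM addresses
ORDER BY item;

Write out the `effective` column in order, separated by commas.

22 Main St, 31 Elm Ave, 6 Elm St, 47 Main St, 11 Hill Ln, 41 Pine Rd, 2 Elm Ave, 22 Elm Ave, 57 Elm Ave, 36 Elm Ave, 35 Elm St

item=B: shipping_addr=NULL, billing_addr=NULL, account_addr=22 Main St → 22 Main St
item=G: shipping_addr=31 Elm Ave → 31 Elm Ave
item=J: shipping_addr=NULL, billing_addr=NULL, account_addr=6 Elm St → 6 Elm St
item=L: shipping_addr=NULL, billing_addr=NULL, account_addr=47 Main St → 47 Main St
item=M: shipping_addr=11 Hill Ln → 11 Hill Ln
item=Q: shipping_addr=NULL, billing_addr=41 Pine Rd → 41 Pine Rd
item=R: shipping_addr=2 Elm Ave → 2 Elm Ave
item=T: shipping_addr=NULL, billing_addr=22 Elm Ave → 22 Elm Ave
item=U: shipping_addr=57 Elm Ave → 57 Elm Ave
item=X: shipping_addr=NULL, billing_addr=NULL, account_addr=36 Elm Ave → 36 Elm Ave
item=Y: shipping_addr=35 Elm St → 35 Elm St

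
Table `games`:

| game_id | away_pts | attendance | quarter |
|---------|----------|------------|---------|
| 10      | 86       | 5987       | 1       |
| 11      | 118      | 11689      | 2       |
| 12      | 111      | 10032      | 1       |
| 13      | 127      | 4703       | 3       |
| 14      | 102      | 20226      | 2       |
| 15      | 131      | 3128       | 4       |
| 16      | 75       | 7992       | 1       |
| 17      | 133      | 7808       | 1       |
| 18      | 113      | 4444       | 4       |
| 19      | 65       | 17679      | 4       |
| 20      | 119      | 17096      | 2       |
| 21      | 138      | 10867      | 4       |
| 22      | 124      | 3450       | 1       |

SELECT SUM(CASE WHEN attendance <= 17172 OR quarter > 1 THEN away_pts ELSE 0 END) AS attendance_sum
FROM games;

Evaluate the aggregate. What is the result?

1442

game_id=10: ✓ → 86
game_id=11: ✓ → 118
game_id=12: ✓ → 111
game_id=13: ✓ → 127
game_id=14: ✓ → 102
game_id=15: ✓ → 131
game_id=16: ✓ → 75
game_id=17: ✓ → 133
game_id=18: ✓ → 113
game_id=19: ✓ → 65
game_id=20: ✓ → 119
game_id=21: ✓ → 138
game_id=22: ✓ → 124
attendance_sum = 86 + 118 + 111 + 127 + 102 + 131 + 75 + 133 + 113 + 65 + 119 + 138 + 124 = 1442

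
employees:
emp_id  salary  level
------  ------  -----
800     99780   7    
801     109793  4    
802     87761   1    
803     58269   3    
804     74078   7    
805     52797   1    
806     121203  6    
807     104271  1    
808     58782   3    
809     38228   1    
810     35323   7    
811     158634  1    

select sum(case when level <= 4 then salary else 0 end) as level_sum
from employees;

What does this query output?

668535

emp_id=800: ✗
emp_id=801: ✓ → 109793
emp_id=802: ✓ → 87761
emp_id=803: ✓ → 58269
emp_id=804: ✗
emp_id=805: ✓ → 52797
emp_id=806: ✗
emp_id=807: ✓ → 104271
emp_id=808: ✓ → 58782
emp_id=809: ✓ → 38228
emp_id=810: ✗
emp_id=811: ✓ → 158634
level_sum = 109793 + 87761 + 58269 + 52797 + 104271 + 58782 + 38228 + 158634 = 668535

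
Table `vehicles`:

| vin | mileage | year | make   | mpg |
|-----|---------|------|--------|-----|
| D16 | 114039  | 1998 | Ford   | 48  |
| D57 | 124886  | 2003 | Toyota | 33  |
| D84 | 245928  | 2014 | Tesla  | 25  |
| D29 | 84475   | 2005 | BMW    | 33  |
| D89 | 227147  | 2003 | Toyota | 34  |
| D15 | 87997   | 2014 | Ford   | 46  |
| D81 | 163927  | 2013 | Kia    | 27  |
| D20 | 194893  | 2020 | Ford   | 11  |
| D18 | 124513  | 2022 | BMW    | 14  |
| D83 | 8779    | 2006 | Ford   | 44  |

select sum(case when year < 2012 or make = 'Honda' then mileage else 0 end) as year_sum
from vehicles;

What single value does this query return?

vin=D16: ✓ → 114039
vin=D57: ✓ → 124886
vin=D84: ✗
vin=D29: ✓ → 84475
vin=D89: ✓ → 227147
vin=D15: ✗
vin=D81: ✗
vin=D20: ✗
vin=D18: ✗
vin=D83: ✓ → 8779
year_sum = 114039 + 124886 + 84475 + 227147 + 8779 = 559326

559326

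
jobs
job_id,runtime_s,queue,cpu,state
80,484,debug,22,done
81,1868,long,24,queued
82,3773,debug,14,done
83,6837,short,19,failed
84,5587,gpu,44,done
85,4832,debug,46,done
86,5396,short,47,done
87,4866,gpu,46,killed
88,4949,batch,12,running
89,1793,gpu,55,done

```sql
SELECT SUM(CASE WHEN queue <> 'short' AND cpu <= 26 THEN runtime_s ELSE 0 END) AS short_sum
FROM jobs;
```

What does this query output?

11074

job_id=80: ✓ → 484
job_id=81: ✓ → 1868
job_id=82: ✓ → 3773
job_id=83: ✗
job_id=84: ✗
job_id=85: ✗
job_id=86: ✗
job_id=87: ✗
job_id=88: ✓ → 4949
job_id=89: ✗
short_sum = 484 + 1868 + 3773 + 4949 = 11074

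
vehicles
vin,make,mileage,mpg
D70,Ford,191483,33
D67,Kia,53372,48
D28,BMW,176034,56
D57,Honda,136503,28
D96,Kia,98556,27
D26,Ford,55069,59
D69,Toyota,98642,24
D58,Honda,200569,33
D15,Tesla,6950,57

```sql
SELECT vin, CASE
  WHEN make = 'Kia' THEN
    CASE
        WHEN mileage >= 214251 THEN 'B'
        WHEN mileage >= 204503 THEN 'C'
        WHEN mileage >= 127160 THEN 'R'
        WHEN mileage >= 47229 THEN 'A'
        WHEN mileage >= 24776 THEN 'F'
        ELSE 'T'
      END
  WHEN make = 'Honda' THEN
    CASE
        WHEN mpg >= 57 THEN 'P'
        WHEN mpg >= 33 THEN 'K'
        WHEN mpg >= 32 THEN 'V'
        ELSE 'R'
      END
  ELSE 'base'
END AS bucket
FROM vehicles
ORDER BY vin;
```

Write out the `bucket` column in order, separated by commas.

vin=D15: make='Tesla' → outer ELSE → base
vin=D26: make='Ford' → outer ELSE → base
vin=D28: make='BMW' → outer ELSE → base
vin=D57: make='Honda' → inner[ELSE] → R
vin=D58: make='Honda' → inner[mpg >= 33] → K
vin=D67: make='Kia' → inner[mileage >= 47229] → A
vin=D69: make='Toyota' → outer ELSE → base
vin=D70: make='Ford' → outer ELSE → base
vin=D96: make='Kia' → inner[mileage >= 47229] → A

base, base, base, R, K, A, base, base, A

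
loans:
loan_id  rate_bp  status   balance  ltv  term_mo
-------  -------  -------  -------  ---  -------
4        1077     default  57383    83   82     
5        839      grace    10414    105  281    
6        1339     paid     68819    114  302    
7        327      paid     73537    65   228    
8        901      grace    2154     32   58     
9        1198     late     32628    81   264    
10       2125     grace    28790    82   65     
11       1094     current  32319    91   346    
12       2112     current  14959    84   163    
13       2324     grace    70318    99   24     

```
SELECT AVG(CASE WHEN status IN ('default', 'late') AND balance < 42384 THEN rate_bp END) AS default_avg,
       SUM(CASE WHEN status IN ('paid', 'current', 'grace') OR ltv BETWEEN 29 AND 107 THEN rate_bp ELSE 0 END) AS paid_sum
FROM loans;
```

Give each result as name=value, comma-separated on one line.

default_avg=1198, paid_sum=13336

[default_avg: status IN ('default', 'late') AND balance < 42384]
loan_id=4: ✗
loan_id=5: ✗
loan_id=6: ✗
loan_id=7: ✗
loan_id=8: ✗
loan_id=9: ✓ → 1198
loan_id=10: ✗
loan_id=11: ✗
loan_id=12: ✗
loan_id=13: ✗
default_avg = 1198
—
[paid_sum: status IN ('paid', 'current', 'grace') OR ltv BETWEEN 29 AND 107]
loan_id=4: ✓ → 1077
loan_id=5: ✓ → 839
loan_id=6: ✓ → 1339
loan_id=7: ✓ → 327
loan_id=8: ✓ → 901
loan_id=9: ✓ → 1198
loan_id=10: ✓ → 2125
loan_id=11: ✓ → 1094
loan_id=12: ✓ → 2112
loan_id=13: ✓ → 2324
paid_sum = 1077 + 839 + 1339 + 327 + 901 + 1198 + 2125 + 1094 + 2112 + 2324 = 13336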